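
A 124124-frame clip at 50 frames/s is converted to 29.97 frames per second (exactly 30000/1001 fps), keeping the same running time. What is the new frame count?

Target frames = source frames × (target rate / source rate) = 124124 × (30000/1001)/(50) = 124124 × 600/1001 = 74400.

74400 frames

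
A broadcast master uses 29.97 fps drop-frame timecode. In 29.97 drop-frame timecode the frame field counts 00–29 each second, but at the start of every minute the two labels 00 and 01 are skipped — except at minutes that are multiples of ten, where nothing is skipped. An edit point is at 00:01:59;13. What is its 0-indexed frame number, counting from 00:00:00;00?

As if non-drop at 30 labels/s: (0 × 3600 + 1 × 60 + 59) × 30 + 13 = 3583.
Minute boundaries passed: 1; those not divisible by 10: 1 − 0 = 1; dropped labels = 2 × 1 = 2.
Actual frame index = 3583 − 2 = 3581.

3581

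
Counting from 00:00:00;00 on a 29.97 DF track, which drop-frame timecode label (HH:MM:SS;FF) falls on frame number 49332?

00:27:26;02

Ten DF minutes hold 17982 frames, so frame 49332 lies in block 2 (frames 35964–53945) with 13368 frames into that block.
The block's first minute is 1800 frames and the rest 1798 each; 13368 frames reaches minute 7, so 2 × 18 + 7 × 2 = 50 labels have been skipped so far.
Adding those back, label number 49332 + 50 = 49382 at 30 labels/s is 1646 s + 2 f = 0 h 27 min 26 s frame 2, i.e. 00:27:26;02.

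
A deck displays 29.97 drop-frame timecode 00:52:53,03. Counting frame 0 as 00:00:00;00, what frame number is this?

95099

Complete 10-minute blocks: 5, each 17982 frames → 89910.
Remaining 2 whole minutes in the current block: 1800 + 1 × 1798 = 3598 frames.
Within the current minute: 53 × 30 + 3 − 2 = 1591 (labels ;00/;01 skipped at this minute). Total = 89910 + 3598 + 1591 = 95099.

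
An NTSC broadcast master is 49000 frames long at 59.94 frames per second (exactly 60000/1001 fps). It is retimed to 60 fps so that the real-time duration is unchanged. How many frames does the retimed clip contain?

49049 frames

Target frames = source frames × (target rate / source rate) = 49000 × (60)/(60000/1001) = 49000 × 1001/1000 = 49049.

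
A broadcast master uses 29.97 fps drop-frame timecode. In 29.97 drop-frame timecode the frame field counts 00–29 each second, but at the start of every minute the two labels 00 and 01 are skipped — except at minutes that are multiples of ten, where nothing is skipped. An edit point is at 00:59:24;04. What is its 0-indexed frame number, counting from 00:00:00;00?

Complete 10-minute blocks: 5, each 17982 frames → 89910.
Remaining 9 whole minutes in the current block: 1800 + 8 × 1798 = 16184 frames.
Within the current minute: 24 × 30 + 4 − 2 = 722 (labels ;00/;01 skipped at this minute). Total = 89910 + 16184 + 722 = 106816.

106816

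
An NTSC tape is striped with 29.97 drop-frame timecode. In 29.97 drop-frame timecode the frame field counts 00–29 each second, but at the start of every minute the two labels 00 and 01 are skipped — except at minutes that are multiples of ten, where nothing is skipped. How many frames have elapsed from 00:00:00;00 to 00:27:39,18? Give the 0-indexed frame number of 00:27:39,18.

49738

Complete 10-minute blocks: 2, each 17982 frames → 35964.
Remaining 7 whole minutes in the current block: 1800 + 6 × 1798 = 12588 frames.
Within the current minute: 39 × 30 + 18 − 2 = 1186 (labels ;00/;01 skipped at this minute). Total = 35964 + 12588 + 1186 = 49738.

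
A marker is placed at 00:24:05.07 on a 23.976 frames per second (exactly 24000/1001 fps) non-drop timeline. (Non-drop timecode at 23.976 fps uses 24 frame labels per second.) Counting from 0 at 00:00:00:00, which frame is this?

frame 34687

Total seconds to the label: (0 × 3600 + 24 × 60 + 5) = 1445.
Frame index = 1445 × 24 + 7 = 34687.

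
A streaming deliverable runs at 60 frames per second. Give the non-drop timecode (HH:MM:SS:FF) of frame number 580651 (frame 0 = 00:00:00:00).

580651 ÷ 60 = 9677 full seconds, remainder 31 frames.
9677 s = 2 h 41 min 17 s.
Timecode: 02:41:17:31.

02:41:17:31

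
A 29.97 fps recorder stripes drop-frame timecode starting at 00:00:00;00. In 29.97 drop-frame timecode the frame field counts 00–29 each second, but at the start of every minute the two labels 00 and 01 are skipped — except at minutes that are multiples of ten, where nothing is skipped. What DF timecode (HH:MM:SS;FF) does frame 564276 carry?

Ten DF minutes hold 17982 frames, so frame 564276 lies in block 31 (frames 557442–575423) with 6834 frames into that block.
The block's first minute is 1800 frames and the rest 1798 each; 6834 frames reaches minute 3, so 31 × 18 + 3 × 2 = 564 labels have been skipped so far.
Adding those back, label number 564276 + 564 = 564840 at 30 labels/s is 18828 s + 0 f = 5 h 13 min 48 s frame 0, i.e. 05:13:48;00.

05:13:48;00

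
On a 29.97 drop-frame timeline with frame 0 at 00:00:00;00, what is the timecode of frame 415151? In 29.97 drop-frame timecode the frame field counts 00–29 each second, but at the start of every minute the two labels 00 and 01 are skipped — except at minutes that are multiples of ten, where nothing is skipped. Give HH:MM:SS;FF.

Ten DF minutes hold 17982 frames, so frame 415151 lies in block 23 (frames 413586–431567) with 1565 frames into that block.
The block's first minute is 1800 frames and the rest 1798 each; 1565 frames reaches minute 0, so 23 × 18 + 0 × 2 = 414 labels have been skipped so far.
Adding those back, label number 415151 + 414 = 415565 at 30 labels/s is 13852 s + 5 f = 3 h 50 min 52 s frame 5, i.e. 03:50:52;05.

03:50:52;05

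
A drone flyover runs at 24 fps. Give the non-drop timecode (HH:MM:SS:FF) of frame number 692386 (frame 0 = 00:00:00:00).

08:00:49:10

692386 ÷ 24 = 28849 full seconds, remainder 10 frames.
28849 s = 8 h 0 min 49 s.
Timecode: 08:00:49:10.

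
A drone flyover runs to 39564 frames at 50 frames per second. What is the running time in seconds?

791.28 seconds

Running time = 39564 / (50) = 791.28 s.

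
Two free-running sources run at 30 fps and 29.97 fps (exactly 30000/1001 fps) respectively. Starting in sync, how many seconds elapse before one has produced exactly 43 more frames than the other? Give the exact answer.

The gap grows by |30000/1001 − 30| = 30/1001 frames per second.
Time for a 43-frame gap: 43 ÷ (30/1001) = 43043/30 s.

43043/30 seconds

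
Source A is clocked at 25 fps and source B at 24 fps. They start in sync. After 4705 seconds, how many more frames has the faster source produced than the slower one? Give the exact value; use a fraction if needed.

A emits 25 × 4705 = 117625 frames; B emits 24 × 4705 = 112920.
Difference = 4705 frames; B is behind A.

4705 frames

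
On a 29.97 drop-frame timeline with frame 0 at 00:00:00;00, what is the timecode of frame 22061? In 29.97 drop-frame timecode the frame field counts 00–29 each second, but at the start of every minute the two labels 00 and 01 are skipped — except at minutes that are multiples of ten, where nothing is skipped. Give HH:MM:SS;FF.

00:12:16;03

Ten DF minutes hold 17982 frames, so frame 22061 lies in block 1 (frames 17982–35963) with 4079 frames into that block.
The block's first minute is 1800 frames and the rest 1798 each; 4079 frames reaches minute 2, so 1 × 18 + 2 × 2 = 22 labels have been skipped so far.
Adding those back, label number 22061 + 22 = 22083 at 30 labels/s is 736 s + 3 f = 0 h 12 min 16 s frame 3, i.e. 00:12:16;03.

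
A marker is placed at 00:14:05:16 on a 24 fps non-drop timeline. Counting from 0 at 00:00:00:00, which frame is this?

frame 20296

Total seconds to the label: (0 × 3600 + 14 × 60 + 5) = 845.
Frame index = 845 × 24 + 16 = 20296.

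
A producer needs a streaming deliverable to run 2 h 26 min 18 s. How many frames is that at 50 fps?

2 h 26 min 18 s = 8778 s.
Frames = 8778 × 50 = 438900.

438900 frames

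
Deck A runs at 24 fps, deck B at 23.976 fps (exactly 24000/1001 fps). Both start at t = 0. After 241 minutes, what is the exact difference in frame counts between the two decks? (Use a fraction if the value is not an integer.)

347040/1001 frames

241 min = 14460 s.
A emits 24 × 14460 = 347040 frames; B emits 24000/1001 × 14460 = 347040000/1001.
Difference = 347040/1001 frames (≈ 346.6933); B is behind A.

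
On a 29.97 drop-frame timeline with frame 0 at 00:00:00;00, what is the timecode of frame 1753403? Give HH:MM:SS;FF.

Each 10-minute DF block holds 10 × 60 × 30 − 9 × 2 = 17982 frames. 1753403 ÷ 17982 → 97 full blocks, remainder 9149.
Within the partial block the first minute is 1800 frames and each further minute 1798, so 5 further minute boundaries passed. Total skipped labels = 18 × 97 + 2 × 5 = 1756.
Non-drop label index = 1753403 + 1756 = 1755159; at 30 labels/s that is 16:15:05:09, i.e. DF 16:15:05;09.

16:15:05;09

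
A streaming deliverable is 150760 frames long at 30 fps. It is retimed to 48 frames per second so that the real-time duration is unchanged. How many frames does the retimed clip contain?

241216 frames

Target frames = source frames × (target rate / source rate) = 150760 × (48)/(30) = 150760 × 8/5 = 241216.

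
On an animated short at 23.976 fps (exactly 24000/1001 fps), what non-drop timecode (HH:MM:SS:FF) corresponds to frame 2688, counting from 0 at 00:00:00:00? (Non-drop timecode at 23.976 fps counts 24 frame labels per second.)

00:01:52:00

2688 ÷ 24 = 112 full seconds, remainder 0 frames.
112 s = 0 h 1 min 52 s.
Timecode: 00:01:52:00.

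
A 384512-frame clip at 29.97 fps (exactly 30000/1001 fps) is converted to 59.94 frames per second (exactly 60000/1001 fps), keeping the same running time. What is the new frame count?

Frames at target rate = 384512 × (60000/1001) / (30000/1001) = 769024.

769024 frames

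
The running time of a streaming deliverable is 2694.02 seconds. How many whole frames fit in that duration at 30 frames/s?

80820 frames

Frames = 2694.02 × 30 = 404103/5 ≈ 80820.6000.
Complete frames: 80820.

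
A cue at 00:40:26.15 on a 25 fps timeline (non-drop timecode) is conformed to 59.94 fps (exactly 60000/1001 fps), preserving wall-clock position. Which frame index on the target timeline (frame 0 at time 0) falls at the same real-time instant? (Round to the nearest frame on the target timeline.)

frame 145451

Source frame index: (0×3600 + 40×60 + 26) × 25 + 15 = 60665.
Real time: 60665 / (25) = 12133/5 s.
Target frame: (12133/5) × (60000/1001) = 13236000/91 ≈ 145450.549 → 145451.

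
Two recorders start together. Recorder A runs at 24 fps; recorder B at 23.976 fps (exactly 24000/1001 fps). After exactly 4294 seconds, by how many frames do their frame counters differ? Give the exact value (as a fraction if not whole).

103056/1001 frames

A emits 24 × 4294 = 103056 frames; B emits 24000/1001 × 4294 = 103056000/1001.
Difference = 103056/1001 frames (≈ 102.9530); B is behind A.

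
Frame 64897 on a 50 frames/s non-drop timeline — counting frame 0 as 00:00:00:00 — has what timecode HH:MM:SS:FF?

00:21:37:47

64897 ÷ 50 = 1297 full seconds, remainder 47 frames.
1297 s = 0 h 21 min 37 s.
Timecode: 00:21:37:47.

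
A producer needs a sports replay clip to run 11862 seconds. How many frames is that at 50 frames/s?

593100 frames

Frames = 11862 × 50 = 593100.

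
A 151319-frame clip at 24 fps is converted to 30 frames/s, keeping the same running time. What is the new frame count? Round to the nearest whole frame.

Frames at target rate = 151319 × (30) / (24) = 756595/4 ≈ 189148.750.
Nearest whole frame: 189149.

189149 frames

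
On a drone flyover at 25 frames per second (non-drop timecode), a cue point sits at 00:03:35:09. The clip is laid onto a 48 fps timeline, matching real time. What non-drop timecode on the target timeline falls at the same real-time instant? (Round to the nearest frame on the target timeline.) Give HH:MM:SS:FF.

00:03:35:17

Source frame index: (0×3600 + 3×60 + 35) × 25 + 9 = 5384.
Real time: 5384 / (25) = 5384/25 s.
Target frame: (5384/25) × (48) = 258432/25 ≈ 10337.280 → 10337.
At 48 labels/s: frame 10337 → 00:03:35:17.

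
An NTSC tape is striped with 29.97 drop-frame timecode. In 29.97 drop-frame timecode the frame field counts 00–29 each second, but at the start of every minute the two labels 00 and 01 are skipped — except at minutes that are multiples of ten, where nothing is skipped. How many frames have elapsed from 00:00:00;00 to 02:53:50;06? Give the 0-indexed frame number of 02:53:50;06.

Complete 10-minute blocks: 17, each 17982 frames → 305694.
Remaining 3 whole minutes in the current block: 1800 + 2 × 1798 = 5396 frames.
Within the current minute: 50 × 30 + 6 − 2 = 1504 (labels ;00/;01 skipped at this minute). Total = 305694 + 5396 + 1504 = 312594.

312594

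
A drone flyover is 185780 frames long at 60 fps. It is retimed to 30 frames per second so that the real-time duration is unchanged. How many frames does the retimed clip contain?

Frames at target rate = 185780 × (30) / (60) = 92890.

92890 frames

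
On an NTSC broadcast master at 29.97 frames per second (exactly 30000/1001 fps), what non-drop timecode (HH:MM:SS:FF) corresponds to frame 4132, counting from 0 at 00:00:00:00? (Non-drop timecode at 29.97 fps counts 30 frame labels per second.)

4132 ÷ 30 = 137 full seconds, remainder 22 frames.
137 s = 0 h 2 min 17 s.
Timecode: 00:02:17:22.

00:02:17:22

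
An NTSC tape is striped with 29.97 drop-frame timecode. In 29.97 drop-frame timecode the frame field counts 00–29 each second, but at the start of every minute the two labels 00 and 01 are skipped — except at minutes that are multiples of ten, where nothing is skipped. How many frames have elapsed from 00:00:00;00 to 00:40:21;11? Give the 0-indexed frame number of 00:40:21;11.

72569

As if non-drop at 30 labels/s: (0 × 3600 + 40 × 60 + 21) × 30 + 11 = 72641.
Minute boundaries passed: 40; those not divisible by 10: 40 − 4 = 36; dropped labels = 2 × 36 = 72.
Actual frame index = 72641 − 72 = 72569.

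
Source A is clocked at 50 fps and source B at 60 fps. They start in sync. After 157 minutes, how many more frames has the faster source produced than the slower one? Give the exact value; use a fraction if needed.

94200 frames

157 min = 9420 s.
A emits 50 × 9420 = 471000 frames; B emits 60 × 9420 = 565200.
Difference = 94200 frames; B is ahead of A.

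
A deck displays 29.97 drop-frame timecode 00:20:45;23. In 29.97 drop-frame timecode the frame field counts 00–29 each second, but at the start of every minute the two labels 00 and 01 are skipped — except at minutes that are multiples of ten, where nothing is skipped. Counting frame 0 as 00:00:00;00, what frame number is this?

Complete 10-minute blocks: 2, each 17982 frames → 35964.
Remaining 0 whole minutes in the current block: 0 frames.
Within the current minute: 45 × 30 + 23 = 1373. Total = 35964 + 0 + 1373 = 37337.

37337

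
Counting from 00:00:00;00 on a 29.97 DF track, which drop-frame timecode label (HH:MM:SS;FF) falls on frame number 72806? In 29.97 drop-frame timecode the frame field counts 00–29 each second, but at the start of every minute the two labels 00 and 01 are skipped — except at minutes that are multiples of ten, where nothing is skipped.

Ten DF minutes hold 17982 frames, so frame 72806 lies in block 4 (frames 71928–89909) with 878 frames into that block.
The block's first minute is 1800 frames and the rest 1798 each; 878 frames reaches minute 0, so 4 × 18 + 0 × 2 = 72 labels have been skipped so far.
Adding those back, label number 72806 + 72 = 72878 at 30 labels/s is 2429 s + 8 f = 0 h 40 min 29 s frame 8, i.e. 00:40:29;08.

00:40:29;08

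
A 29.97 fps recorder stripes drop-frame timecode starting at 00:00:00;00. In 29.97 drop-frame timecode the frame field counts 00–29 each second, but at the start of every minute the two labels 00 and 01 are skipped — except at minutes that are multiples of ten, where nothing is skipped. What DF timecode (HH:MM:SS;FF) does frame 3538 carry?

Ten DF minutes hold 17982 frames, so frame 3538 lies in block 0 (frames 0–17981) with 3538 frames into that block.
The block's first minute is 1800 frames and the rest 1798 each; 3538 frames reaches minute 1, so 0 × 18 + 1 × 2 = 2 labels have been skipped so far.
Adding those back, label number 3538 + 2 = 3540 at 30 labels/s is 118 s + 0 f = 0 h 1 min 58 s frame 0, i.e. 00:01:58;00.

00:01:58;00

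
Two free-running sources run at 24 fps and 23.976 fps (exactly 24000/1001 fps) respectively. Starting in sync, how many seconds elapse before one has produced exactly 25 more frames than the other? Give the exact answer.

25025/24 seconds

The gap grows by |24000/1001 − 24| = 24/1001 frames per second.
Time for a 25-frame gap: 25 ÷ (24/1001) = 25025/24 s.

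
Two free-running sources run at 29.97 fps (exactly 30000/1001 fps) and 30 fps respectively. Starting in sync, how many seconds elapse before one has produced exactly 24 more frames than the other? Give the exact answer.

800.8 seconds

The gap grows by |30 − 30000/1001| = 30/1001 frames per second.
Time for a 24-frame gap: 24 ÷ (30/1001) = 800.8 s.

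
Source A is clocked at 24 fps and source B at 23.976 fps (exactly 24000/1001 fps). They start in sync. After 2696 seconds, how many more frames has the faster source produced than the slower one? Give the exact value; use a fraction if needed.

64704/1001 frames

A emits 24 × 2696 = 64704 frames; B emits 24000/1001 × 2696 = 64704000/1001.
Difference = 64704/1001 frames (≈ 64.6394); B is behind A.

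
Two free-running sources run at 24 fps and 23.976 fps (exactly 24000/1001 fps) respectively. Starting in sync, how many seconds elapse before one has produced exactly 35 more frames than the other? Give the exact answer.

35035/24 seconds

The gap grows by |24000/1001 − 24| = 24/1001 frames per second.
Time for a 35-frame gap: 35 ÷ (24/1001) = 35035/24 s.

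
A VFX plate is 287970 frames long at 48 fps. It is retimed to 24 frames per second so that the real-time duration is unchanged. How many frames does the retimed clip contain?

Frames at target rate = 287970 × (24) / (48) = 143985.

143985 frames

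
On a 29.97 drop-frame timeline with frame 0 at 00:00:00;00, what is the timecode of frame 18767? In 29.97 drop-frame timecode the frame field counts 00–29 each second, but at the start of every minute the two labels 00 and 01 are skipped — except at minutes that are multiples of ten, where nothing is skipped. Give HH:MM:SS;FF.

Ten DF minutes hold 17982 frames, so frame 18767 lies in block 1 (frames 17982–35963) with 785 frames into that block.
The block's first minute is 1800 frames and the rest 1798 each; 785 frames reaches minute 0, so 1 × 18 + 0 × 2 = 18 labels have been skipped so far.
Adding those back, label number 18767 + 18 = 18785 at 30 labels/s is 626 s + 5 f = 0 h 10 min 26 s frame 5, i.e. 00:10:26;05.

00:10:26;05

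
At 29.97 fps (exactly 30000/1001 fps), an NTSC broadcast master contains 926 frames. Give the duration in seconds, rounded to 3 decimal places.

Running time = 926 × 1001/30000 = 463463/15000 s ≈ 30.898 s.

30.898 seconds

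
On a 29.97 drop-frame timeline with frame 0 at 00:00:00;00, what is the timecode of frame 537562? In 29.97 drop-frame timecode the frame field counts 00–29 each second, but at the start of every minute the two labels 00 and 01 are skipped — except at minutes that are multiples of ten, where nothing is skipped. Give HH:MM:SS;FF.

Each 10-minute DF block holds 10 × 60 × 30 − 9 × 2 = 17982 frames. 537562 ÷ 17982 → 29 full blocks, remainder 16084.
Within the partial block the first minute is 1800 frames and each further minute 1798, so 8 further minute boundaries passed. Total skipped labels = 18 × 29 + 2 × 8 = 538.
Non-drop label index = 537562 + 538 = 538100; at 30 labels/s that is 04:58:56:20, i.e. DF 04:58:56;20.

04:58:56;20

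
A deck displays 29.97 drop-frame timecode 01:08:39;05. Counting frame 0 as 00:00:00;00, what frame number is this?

Complete 10-minute blocks: 6, each 17982 frames → 107892.
Remaining 8 whole minutes in the current block: 1800 + 7 × 1798 = 14386 frames.
Within the current minute: 39 × 30 + 5 − 2 = 1173 (labels ;00/;01 skipped at this minute). Total = 107892 + 14386 + 1173 = 123451.

123451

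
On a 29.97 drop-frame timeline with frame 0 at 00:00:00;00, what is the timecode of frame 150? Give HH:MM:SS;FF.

00:00:05;00

Ten DF minutes hold 17982 frames, so frame 150 lies in block 0 (frames 0–17981) with 150 frames into that block.
The block's first minute is 1800 frames and the rest 1798 each; 150 frames reaches minute 0, so 0 × 18 + 0 × 2 = 0 labels have been skipped so far.
Adding those back, label number 150 + 0 = 150 at 30 labels/s is 5 s + 0 f = 0 h 0 min 5 s frame 0, i.e. 00:00:05;00.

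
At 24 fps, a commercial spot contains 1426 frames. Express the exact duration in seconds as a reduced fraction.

Running time = 1426 ÷ (24) = 1426 × 1/24 = 713/12 s.

713/12 seconds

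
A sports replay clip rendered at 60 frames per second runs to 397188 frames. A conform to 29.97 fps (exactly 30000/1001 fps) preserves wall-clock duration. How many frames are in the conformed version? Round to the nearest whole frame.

198396 frames

Frames at target rate = 397188 × (30000/1001) / (60) = 18054000/91 ≈ 198395.604.
Nearest whole frame: 198396.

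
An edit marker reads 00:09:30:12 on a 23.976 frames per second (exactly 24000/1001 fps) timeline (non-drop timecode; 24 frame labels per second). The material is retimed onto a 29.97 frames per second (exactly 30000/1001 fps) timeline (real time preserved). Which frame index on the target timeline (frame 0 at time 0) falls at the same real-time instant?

Source frame index: (0×3600 + 9×60 + 30) × 24 + 12 = 13692.
Real time: 13692 / (24000/1001) = 1142141/2000 s.
Target frame: (1142141/2000) × (30000/1001) = 17115.

frame 17115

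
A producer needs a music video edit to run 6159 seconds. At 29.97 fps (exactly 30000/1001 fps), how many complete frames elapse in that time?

184585 frames

Frames = 6159 × 30000/1001 = 184770000/1001 ≈ 184585.4146.
Complete frames: 184585.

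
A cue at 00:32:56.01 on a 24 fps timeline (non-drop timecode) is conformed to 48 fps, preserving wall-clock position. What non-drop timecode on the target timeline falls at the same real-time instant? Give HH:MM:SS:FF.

00:32:56:02

Source frame index: (0×3600 + 32×60 + 56) × 24 + 1 = 47425.
Real time: 47425 / (24) = 47425/24 s.
Target frame: (47425/24) × (48) = 94850.
At 48 labels/s: frame 94850 → 00:32:56:02.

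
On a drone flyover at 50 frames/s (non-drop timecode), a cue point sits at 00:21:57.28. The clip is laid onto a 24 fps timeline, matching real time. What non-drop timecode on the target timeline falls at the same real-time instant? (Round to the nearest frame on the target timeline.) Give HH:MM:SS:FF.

00:21:57:13

Source frame index: (0×3600 + 21×60 + 57) × 50 + 28 = 65878.
Real time: 65878 / (50) = 32939/25 s.
Target frame: (32939/25) × (24) = 790536/25 ≈ 31621.440 → 31621.
At 24 labels/s: frame 31621 → 00:21:57:13.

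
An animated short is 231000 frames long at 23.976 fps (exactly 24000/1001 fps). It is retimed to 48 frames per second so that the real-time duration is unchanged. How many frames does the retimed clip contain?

462462 frames

Target frames = source frames × (target rate / source rate) = 231000 × (48)/(24000/1001) = 231000 × 1001/500 = 462462.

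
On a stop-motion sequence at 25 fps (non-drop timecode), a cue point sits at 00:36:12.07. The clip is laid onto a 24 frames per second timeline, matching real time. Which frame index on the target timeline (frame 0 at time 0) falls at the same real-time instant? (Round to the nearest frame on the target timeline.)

Source frame index: (0×3600 + 36×60 + 12) × 25 + 7 = 54307.
Real time: 54307 / (25) = 54307/25 s.
Target frame: (54307/25) × (24) = 1303368/25 ≈ 52134.720 → 52135.

frame 52135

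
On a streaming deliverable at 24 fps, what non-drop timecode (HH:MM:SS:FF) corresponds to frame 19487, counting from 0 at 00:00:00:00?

00:13:31:23

19487 ÷ 24 = 811 full seconds, remainder 23 frames.
811 s = 0 h 13 min 31 s.
Timecode: 00:13:31:23.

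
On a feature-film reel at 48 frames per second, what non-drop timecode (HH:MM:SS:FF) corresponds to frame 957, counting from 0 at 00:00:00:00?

00:00:19:45

957 ÷ 48 = 19 full seconds, remainder 45 frames.
19 s = 0 h 0 min 19 s.
Timecode: 00:00:19:45.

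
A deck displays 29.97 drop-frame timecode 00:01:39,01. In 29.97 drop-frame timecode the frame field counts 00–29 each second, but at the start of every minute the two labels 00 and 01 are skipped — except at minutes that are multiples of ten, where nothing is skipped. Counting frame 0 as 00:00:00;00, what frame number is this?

2969

As if non-drop at 30 labels/s: (0 × 3600 + 1 × 60 + 39) × 30 + 1 = 2971.
Minute boundaries passed: 1; those not divisible by 10: 1 − 0 = 1; dropped labels = 2 × 1 = 2.
Actual frame index = 2971 − 2 = 2969.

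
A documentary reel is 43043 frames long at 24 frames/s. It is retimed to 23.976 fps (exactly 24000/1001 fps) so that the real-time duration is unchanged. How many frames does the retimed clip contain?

Target frames = source frames × (target rate / source rate) = 43043 × (24000/1001)/(24) = 43043 × 1000/1001 = 43000.

43000 frames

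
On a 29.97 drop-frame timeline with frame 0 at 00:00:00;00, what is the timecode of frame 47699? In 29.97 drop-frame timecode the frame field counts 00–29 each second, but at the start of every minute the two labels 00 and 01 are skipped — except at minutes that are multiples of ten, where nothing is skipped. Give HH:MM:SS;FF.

Each 10-minute DF block holds 10 × 60 × 30 − 9 × 2 = 17982 frames. 47699 ÷ 17982 → 2 full blocks, remainder 11735.
Within the partial block the first minute is 1800 frames and each further minute 1798, so 6 further minute boundaries passed. Total skipped labels = 18 × 2 + 2 × 6 = 48.
Non-drop label index = 47699 + 48 = 47747; at 30 labels/s that is 00:26:31:17, i.e. DF 00:26:31;17.

00:26:31;17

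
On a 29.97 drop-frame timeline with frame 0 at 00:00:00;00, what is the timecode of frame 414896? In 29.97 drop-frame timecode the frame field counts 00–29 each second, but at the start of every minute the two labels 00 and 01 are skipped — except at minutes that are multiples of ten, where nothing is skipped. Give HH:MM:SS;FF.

Each 10-minute DF block holds 10 × 60 × 30 − 9 × 2 = 17982 frames. 414896 ÷ 17982 → 23 full blocks, remainder 1310.
Within the partial block the first minute is 1800 frames and each further minute 1798, so 0 further minute boundaries passed. Total skipped labels = 18 × 23 + 2 × 0 = 414.
Non-drop label index = 414896 + 414 = 415310; at 30 labels/s that is 03:50:43:20, i.e. DF 03:50:43;20.

03:50:43;20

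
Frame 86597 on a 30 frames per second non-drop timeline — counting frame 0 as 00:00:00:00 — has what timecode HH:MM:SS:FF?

86597 ÷ 30 = 2886 full seconds, remainder 17 frames.
2886 s = 0 h 48 min 6 s.
Timecode: 00:48:06:17.

00:48:06:17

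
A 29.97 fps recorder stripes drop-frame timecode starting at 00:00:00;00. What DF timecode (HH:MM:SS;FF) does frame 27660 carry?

Ten DF minutes hold 17982 frames, so frame 27660 lies in block 1 (frames 17982–35963) with 9678 frames into that block.
The block's first minute is 1800 frames and the rest 1798 each; 9678 frames reaches minute 5, so 1 × 18 + 5 × 2 = 28 labels have been skipped so far.
Adding those back, label number 27660 + 28 = 27688 at 30 labels/s is 922 s + 28 f = 0 h 15 min 22 s frame 28, i.e. 00:15:22;28.

00:15:22;28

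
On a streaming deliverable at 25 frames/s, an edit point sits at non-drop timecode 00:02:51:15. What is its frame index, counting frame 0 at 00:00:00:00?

Total seconds to the label: (0 × 3600 + 2 × 60 + 51) = 171.
Frame index = 171 × 25 + 15 = 4290.

4290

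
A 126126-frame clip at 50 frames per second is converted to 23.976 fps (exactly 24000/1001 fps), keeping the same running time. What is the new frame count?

60480 frames

Target frames = source frames × (target rate / source rate) = 126126 × (24000/1001)/(50) = 126126 × 480/1001 = 60480.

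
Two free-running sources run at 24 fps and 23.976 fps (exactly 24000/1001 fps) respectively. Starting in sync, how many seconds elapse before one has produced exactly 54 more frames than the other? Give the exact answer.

2252.25 seconds

The gap grows by |24000/1001 − 24| = 24/1001 frames per second.
Time for a 54-frame gap: 54 ÷ (24/1001) = 2252.25 s.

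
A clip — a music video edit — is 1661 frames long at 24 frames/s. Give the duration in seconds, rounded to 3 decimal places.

Running time = 1661 × 1/24 = 1661/24 s ≈ 69.208 s.

69.208 seconds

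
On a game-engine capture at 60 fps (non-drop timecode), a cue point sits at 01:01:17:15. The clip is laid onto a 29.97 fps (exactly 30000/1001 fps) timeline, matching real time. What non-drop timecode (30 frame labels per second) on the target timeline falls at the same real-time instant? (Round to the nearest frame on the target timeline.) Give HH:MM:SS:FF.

01:01:13:17

Source frame index: (1×3600 + 1×60 + 17) × 60 + 15 = 220635.
Real time: 220635 / (60) = 14709/4 s.
Target frame: (14709/4) × (30000/1001) = 110317500/1001 ≈ 110207.293 → 110207.
At 30 labels/s: frame 110207 → 01:01:13:17.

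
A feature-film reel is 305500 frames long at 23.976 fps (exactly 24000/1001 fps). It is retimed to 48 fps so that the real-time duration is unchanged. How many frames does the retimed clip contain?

Target frames = source frames × (target rate / source rate) = 305500 × (48)/(24000/1001) = 305500 × 1001/500 = 611611.

611611 frames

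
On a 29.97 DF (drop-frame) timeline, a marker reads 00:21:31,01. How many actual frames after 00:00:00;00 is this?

38693

As if non-drop at 30 labels/s: (0 × 3600 + 21 × 60 + 31) × 30 + 1 = 38731.
Minute boundaries passed: 21; those not divisible by 10: 21 − 2 = 19; dropped labels = 2 × 19 = 38.
Actual frame index = 38731 − 38 = 38693.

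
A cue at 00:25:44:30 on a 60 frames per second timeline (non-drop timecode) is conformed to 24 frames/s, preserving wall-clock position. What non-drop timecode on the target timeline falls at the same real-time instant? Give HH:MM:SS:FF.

Source frame index: (0×3600 + 25×60 + 44) × 60 + 30 = 92670.
Real time: 92670 / (60) = 3089/2 s.
Target frame: (3089/2) × (24) = 37068.
At 24 labels/s: frame 37068 → 00:25:44:12.

00:25:44:12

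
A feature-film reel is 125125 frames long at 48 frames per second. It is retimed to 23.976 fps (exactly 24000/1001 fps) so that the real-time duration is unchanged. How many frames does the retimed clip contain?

Target frames = source frames × (target rate / source rate) = 125125 × (24000/1001)/(48) = 125125 × 500/1001 = 62500.

62500 frames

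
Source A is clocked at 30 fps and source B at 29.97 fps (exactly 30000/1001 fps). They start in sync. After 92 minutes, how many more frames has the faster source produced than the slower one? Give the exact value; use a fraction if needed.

92 min = 5520 s.
A emits 30 × 5520 = 165600 frames; B emits 30000/1001 × 5520 = 165600000/1001.
Difference = 165600/1001 frames (≈ 165.4346); B is behind A.

165600/1001 frames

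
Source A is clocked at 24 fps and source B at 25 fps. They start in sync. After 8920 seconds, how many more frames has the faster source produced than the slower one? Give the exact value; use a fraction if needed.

8920 frames

A emits 24 × 8920 = 214080 frames; B emits 25 × 8920 = 223000.
Difference = 8920 frames; B is ahead of A.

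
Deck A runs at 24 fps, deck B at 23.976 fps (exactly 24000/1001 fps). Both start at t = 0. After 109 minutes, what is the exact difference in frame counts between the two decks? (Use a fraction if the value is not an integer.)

109 min = 6540 s.
A emits 24 × 6540 = 156960 frames; B emits 24000/1001 × 6540 = 156960000/1001.
Difference = 156960/1001 frames (≈ 156.8032); B is behind A.

156960/1001 frames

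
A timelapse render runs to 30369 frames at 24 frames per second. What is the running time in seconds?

1265.375 seconds

Running time = 30369 / (24) = 1265.375 s.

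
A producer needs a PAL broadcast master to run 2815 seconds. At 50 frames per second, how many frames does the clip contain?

140750 frames

Frames = 2815 × 50 = 140750.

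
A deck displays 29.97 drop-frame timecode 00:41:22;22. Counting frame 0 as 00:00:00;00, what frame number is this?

74408

As if non-drop at 30 labels/s: (0 × 3600 + 41 × 60 + 22) × 30 + 22 = 74482.
Minute boundaries passed: 41; those not divisible by 10: 41 − 4 = 37; dropped labels = 2 × 37 = 74.
Actual frame index = 74482 − 74 = 74408.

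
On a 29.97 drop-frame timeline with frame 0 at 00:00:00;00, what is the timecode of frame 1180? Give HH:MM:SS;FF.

Each 10-minute DF block holds 10 × 60 × 30 − 9 × 2 = 17982 frames. 1180 ÷ 17982 → 0 full blocks, remainder 1180.
Within the partial block the first minute is 1800 frames and each further minute 1798, so 0 further minute boundaries passed. Total skipped labels = 18 × 0 + 2 × 0 = 0.
Non-drop label index = 1180 + 0 = 1180; at 30 labels/s that is 00:00:39:10, i.e. DF 00:00:39;10.

00:00:39;10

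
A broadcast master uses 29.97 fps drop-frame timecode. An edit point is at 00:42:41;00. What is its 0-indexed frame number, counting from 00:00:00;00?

76754

Complete 10-minute blocks: 4, each 17982 frames → 71928.
Remaining 2 whole minutes in the current block: 1800 + 1 × 1798 = 3598 frames.
Within the current minute: 41 × 30 + 0 − 2 = 1228 (labels ;00/;01 skipped at this minute). Total = 71928 + 3598 + 1228 = 76754.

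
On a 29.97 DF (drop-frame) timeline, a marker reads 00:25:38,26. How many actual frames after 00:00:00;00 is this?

46120

Complete 10-minute blocks: 2, each 17982 frames → 35964.
Remaining 5 whole minutes in the current block: 1800 + 4 × 1798 = 8992 frames.
Within the current minute: 38 × 30 + 26 − 2 = 1164 (labels ;00/;01 skipped at this minute). Total = 35964 + 8992 + 1164 = 46120.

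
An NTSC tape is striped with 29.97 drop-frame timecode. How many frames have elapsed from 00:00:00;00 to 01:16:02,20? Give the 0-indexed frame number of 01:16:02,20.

As if non-drop at 30 labels/s: (1 × 3600 + 16 × 60 + 2) × 30 + 20 = 136880.
Minute boundaries passed: 76; those not divisible by 10: 76 − 7 = 69; dropped labels = 2 × 69 = 138.
Actual frame index = 136880 − 138 = 136742.

136742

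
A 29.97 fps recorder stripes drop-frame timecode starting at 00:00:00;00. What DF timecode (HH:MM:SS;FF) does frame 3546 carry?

Ten DF minutes hold 17982 frames, so frame 3546 lies in block 0 (frames 0–17981) with 3546 frames into that block.
The block's first minute is 1800 frames and the rest 1798 each; 3546 frames reaches minute 1, so 0 × 18 + 1 × 2 = 2 labels have been skipped so far.
Adding those back, label number 3546 + 2 = 3548 at 30 labels/s is 118 s + 8 f = 0 h 1 min 58 s frame 8, i.e. 00:01:58;08.

00:01:58;08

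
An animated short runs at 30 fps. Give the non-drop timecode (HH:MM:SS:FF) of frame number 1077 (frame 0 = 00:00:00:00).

00:00:35:27

1077 ÷ 30 = 35 full seconds, remainder 27 frames.
35 s = 0 h 0 min 35 s.
Timecode: 00:00:35:27.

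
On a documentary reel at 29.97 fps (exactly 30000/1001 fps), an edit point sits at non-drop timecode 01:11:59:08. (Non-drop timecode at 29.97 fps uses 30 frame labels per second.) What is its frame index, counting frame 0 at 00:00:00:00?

frame 129578

Total seconds to the label: (1 × 3600 + 11 × 60 + 59) = 4319.
Frame index = 4319 × 30 + 8 = 129578.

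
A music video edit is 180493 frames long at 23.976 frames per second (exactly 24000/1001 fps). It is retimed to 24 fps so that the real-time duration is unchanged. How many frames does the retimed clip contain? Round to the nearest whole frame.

Frames at target rate = 180493 × (24) / (24000/1001) = 180673493/1000 ≈ 180673.493.
Nearest whole frame: 180673.

180673 frames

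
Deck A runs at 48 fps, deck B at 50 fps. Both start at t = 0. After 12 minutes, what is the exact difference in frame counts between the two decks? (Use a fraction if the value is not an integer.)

12 min = 720 s.
A emits 48 × 720 = 34560 frames; B emits 50 × 720 = 36000.
Difference = 1440 frames; B is ahead of A.

1440 frames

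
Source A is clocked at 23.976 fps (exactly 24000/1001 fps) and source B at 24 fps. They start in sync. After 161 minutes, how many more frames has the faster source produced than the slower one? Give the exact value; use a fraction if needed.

161 min = 9660 s.
A emits 24000/1001 × 9660 = 33120000/143 frames; B emits 24 × 9660 = 231840.
Difference = 33120/143 frames (≈ 231.6084); B is ahead of A.

33120/143 frames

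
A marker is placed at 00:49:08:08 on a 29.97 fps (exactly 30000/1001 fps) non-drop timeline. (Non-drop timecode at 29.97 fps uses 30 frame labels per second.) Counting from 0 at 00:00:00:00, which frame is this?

Total seconds to the label: (0 × 3600 + 49 × 60 + 8) = 2948.
Frame index = 2948 × 30 + 8 = 88448.

frame 88448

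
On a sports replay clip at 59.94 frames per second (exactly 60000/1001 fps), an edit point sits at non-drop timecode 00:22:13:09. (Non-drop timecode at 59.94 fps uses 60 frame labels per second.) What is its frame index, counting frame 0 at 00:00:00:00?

Total seconds to the label: (0 × 3600 + 22 × 60 + 13) = 1333.
Frame index = 1333 × 60 + 9 = 79989.

frame 79989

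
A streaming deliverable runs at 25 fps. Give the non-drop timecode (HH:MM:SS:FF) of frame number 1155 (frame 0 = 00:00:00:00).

00:00:46:05

1155 ÷ 25 = 46 full seconds, remainder 5 frames.
46 s = 0 h 0 min 46 s.
Timecode: 00:00:46:05.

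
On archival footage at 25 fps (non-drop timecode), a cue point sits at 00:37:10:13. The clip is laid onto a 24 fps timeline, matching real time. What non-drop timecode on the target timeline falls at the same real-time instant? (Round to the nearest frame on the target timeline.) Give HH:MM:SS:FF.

Source frame index: (0×3600 + 37×60 + 10) × 25 + 13 = 55763.
Real time: 55763 / (25) = 55763/25 s.
Target frame: (55763/25) × (24) = 1338312/25 ≈ 53532.480 → 53532.
At 24 labels/s: frame 53532 → 00:37:10:12.

00:37:10:12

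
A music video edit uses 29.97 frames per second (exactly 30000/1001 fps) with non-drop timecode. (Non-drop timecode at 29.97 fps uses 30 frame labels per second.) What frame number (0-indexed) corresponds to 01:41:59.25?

frame 183595

Total seconds to the label: (1 × 3600 + 41 × 60 + 59) = 6119.
Frame index = 6119 × 30 + 25 = 183595.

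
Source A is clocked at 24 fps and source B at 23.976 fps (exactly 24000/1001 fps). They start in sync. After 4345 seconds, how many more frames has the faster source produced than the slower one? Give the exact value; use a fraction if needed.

A emits 24 × 4345 = 104280 frames; B emits 24000/1001 × 4345 = 9480000/91.
Difference = 9480/91 frames (≈ 104.1758); B is behind A.

9480/91 frames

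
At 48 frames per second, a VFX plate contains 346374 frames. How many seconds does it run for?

7216.125 seconds

Running time = 346374 / (48) = 7216.125 s.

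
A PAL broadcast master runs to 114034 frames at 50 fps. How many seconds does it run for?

2280.68 seconds

Running time = 114034 / (50) = 2280.68 s.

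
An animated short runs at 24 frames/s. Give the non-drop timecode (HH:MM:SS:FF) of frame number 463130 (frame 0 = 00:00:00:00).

05:21:37:02

463130 ÷ 24 = 19297 full seconds, remainder 2 frames.
19297 s = 5 h 21 min 37 s.
Timecode: 05:21:37:02.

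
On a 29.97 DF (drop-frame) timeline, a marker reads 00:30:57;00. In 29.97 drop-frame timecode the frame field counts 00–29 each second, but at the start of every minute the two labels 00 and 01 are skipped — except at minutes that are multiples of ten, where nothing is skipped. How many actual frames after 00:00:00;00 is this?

Complete 10-minute blocks: 3, each 17982 frames → 53946.
Remaining 0 whole minutes in the current block: 0 frames.
Within the current minute: 57 × 30 + 0 = 1710. Total = 53946 + 0 + 1710 = 55656.

55656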